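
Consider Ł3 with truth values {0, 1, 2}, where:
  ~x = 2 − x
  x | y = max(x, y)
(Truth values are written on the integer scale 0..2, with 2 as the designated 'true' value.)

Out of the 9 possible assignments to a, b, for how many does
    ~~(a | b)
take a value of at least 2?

5

a = 0, b = 0 ↦ 0  <
a = 0, b = 1 ↦ 1  <
a = 0, b = 2 ↦ 2  ≥
a = 1, b = 0 ↦ 1  <
a = 1, b = 1 ↦ 1  <
a = 1, b = 2 ↦ 2  ≥
a = 2, b = 0 ↦ 2  ≥
a = 2, b = 1 ↦ 2  ≥
a = 2, b = 2 ↦ 2  ≥
So 5 of the 9 assignments meet the threshold.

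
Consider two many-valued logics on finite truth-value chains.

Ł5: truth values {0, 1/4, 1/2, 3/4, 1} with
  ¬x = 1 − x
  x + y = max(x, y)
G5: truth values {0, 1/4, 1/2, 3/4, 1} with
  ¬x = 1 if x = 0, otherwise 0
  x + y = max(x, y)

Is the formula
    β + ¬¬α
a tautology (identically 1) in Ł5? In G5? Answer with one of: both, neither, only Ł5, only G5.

neither

In Ł5: at α = 0, β = 0 the value is 0 — not a tautology.
In G5: at α = 0, β = 0 the value is 0 — not a tautology.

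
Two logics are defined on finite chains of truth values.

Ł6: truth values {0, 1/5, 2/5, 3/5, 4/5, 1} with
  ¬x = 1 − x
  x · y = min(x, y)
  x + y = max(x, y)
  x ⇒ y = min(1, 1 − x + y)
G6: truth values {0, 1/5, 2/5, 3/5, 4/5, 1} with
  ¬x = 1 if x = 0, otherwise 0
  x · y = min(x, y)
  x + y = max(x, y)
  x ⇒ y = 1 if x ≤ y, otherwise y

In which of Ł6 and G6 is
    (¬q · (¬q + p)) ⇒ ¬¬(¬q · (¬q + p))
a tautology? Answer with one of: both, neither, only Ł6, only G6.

In Ł6: every assignment gives 1 — tautology.
In G6: every assignment gives 1 — tautology.

both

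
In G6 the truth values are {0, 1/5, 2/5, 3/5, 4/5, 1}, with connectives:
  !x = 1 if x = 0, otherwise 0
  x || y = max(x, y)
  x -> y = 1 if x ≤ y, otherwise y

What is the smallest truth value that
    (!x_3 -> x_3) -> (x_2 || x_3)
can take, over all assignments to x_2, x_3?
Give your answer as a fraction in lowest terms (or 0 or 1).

1/5

Take x_2 = 0, x_3 = 1/5:
!x_3 = !1/5 = 0
!x_3 -> x_3 = 0 -> 1/5 = 1
x_2 || x_3 = 0 || 1/5 = 1/5
(!x_3 -> x_3) -> (x_2 || x_3) = 1 -> 1/5 = 1/5
No assignment yields a value below 1/5, so this is the minimum.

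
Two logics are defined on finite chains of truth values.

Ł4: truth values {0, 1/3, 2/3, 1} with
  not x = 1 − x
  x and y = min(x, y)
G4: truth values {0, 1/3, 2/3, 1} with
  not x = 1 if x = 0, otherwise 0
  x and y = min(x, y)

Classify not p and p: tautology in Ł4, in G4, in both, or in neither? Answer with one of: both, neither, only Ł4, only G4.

In Ł4: at p = 0 the value is 0 — not a tautology.
In G4: at p = 0 the value is 0 — not a tautology.

neither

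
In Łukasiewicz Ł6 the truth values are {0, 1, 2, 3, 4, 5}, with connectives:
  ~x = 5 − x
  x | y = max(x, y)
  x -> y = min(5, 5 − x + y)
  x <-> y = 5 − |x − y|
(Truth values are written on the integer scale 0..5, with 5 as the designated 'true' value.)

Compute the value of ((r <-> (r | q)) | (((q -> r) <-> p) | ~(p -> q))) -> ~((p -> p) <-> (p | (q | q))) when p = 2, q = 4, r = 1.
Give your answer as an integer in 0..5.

1

r | q = 1 | 4 = 4
r <-> (r | q) = 1 <-> 4 = 2
q -> r = 4 -> 1 = 2
(q -> r) <-> p = 2 <-> 2 = 5
p -> q = 2 -> 4 = 5
~(p -> q) = ~5 = 0
((q -> r) <-> p) | ~(p -> q) = 5 | 0 = 5
(r <-> (r | q)) | (((q -> r) <-> p) | ~(p -> q)) = 2 | 5 = 5
p -> p = 2 -> 2 = 5
q | q = 4 | 4 = 4
p | (q | q) = 2 | 4 = 4
(p -> p) <-> (p | (q | q)) = 5 <-> 4 = 4
~((p -> p) <-> (p | (q | q))) = ~4 = 1
((r <-> (r | q)) | (((q -> r) <-> p) | ~(p -> q))) -> ~((p -> p) <-> (p | (q | q))) = 5 -> 1 = 1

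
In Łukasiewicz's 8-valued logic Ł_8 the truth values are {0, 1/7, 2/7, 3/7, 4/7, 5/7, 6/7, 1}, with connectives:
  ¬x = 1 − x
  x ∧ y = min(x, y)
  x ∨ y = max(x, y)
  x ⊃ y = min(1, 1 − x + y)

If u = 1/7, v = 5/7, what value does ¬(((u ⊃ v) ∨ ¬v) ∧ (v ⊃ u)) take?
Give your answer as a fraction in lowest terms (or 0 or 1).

u ⊃ v = 1/7 ⊃ 5/7 = 1
¬v = ¬5/7 = 2/7
(u ⊃ v) ∨ ¬v = 1 ∨ 2/7 = 1
v ⊃ u = 5/7 ⊃ 1/7 = 3/7
((u ⊃ v) ∨ ¬v) ∧ (v ⊃ u) = 1 ∧ 3/7 = 3/7
¬(((u ⊃ v) ∨ ¬v) ∧ (v ⊃ u)) = ¬3/7 = 4/7

4/7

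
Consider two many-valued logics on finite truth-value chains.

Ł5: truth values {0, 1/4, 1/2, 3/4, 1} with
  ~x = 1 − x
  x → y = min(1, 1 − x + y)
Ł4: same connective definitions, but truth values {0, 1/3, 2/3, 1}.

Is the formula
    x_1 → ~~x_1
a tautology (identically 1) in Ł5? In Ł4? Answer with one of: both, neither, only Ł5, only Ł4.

In Ł5: every assignment gives 1 — tautology.
In Ł4: every assignment gives 1 — tautology.

both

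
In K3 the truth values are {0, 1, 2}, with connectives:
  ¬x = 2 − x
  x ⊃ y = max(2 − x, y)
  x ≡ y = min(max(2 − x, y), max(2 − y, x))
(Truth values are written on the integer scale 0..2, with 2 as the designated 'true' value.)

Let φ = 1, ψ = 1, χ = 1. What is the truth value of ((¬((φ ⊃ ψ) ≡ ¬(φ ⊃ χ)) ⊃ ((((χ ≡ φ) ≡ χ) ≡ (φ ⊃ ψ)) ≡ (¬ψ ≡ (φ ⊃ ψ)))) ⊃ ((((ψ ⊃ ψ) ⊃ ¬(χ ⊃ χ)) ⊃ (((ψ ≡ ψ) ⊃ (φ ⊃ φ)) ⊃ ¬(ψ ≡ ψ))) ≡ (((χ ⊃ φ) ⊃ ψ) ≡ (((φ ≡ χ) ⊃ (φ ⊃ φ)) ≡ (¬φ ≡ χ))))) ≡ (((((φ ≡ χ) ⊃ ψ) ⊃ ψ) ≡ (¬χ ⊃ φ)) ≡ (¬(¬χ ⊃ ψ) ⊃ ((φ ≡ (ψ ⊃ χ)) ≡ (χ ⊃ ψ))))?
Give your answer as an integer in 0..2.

φ ⊃ ψ = 1 ⊃ 1 = 1
φ ⊃ χ = 1 ⊃ 1 = 1
¬(φ ⊃ χ) = ¬1 = 1
(φ ⊃ ψ) ≡ ¬(φ ⊃ χ) = 1 ≡ 1 = 1
¬((φ ⊃ ψ) ≡ ¬(φ ⊃ χ)) = ¬1 = 1
χ ≡ φ = 1 ≡ 1 = 1
(χ ≡ φ) ≡ χ = 1 ≡ 1 = 1
φ ⊃ ψ = 1 ⊃ 1 = 1
((χ ≡ φ) ≡ χ) ≡ (φ ⊃ ψ) = 1 ≡ 1 = 1
¬ψ = ¬1 = 1
φ ⊃ ψ = 1 ⊃ 1 = 1
¬ψ ≡ (φ ⊃ ψ) = 1 ≡ 1 = 1
(((χ ≡ φ) ≡ χ) ≡ (φ ⊃ ψ)) ≡ (¬ψ ≡ (φ ⊃ ψ)) = 1 ≡ 1 = 1
¬((φ ⊃ ψ) ≡ ¬(φ ⊃ χ)) ⊃ ((((χ ≡ φ) ≡ χ) ≡ (φ ⊃ ψ)) ≡ (¬ψ ≡ (φ ⊃ ψ))) = 1 ⊃ 1 = 1
ψ ⊃ ψ = 1 ⊃ 1 = 1
χ ⊃ χ = 1 ⊃ 1 = 1
¬(χ ⊃ χ) = ¬1 = 1
(ψ ⊃ ψ) ⊃ ¬(χ ⊃ χ) = 1 ⊃ 1 = 1
ψ ≡ ψ = 1 ≡ 1 = 1
φ ⊃ φ = 1 ⊃ 1 = 1
(ψ ≡ ψ) ⊃ (φ ⊃ φ) = 1 ⊃ 1 = 1
ψ ≡ ψ = 1 ≡ 1 = 1
¬(ψ ≡ ψ) = ¬1 = 1
((ψ ≡ ψ) ⊃ (φ ⊃ φ)) ⊃ ¬(ψ ≡ ψ) = 1 ⊃ 1 = 1
((ψ ⊃ ψ) ⊃ ¬(χ ⊃ χ)) ⊃ (((ψ ≡ ψ) ⊃ (φ ⊃ φ)) ⊃ ¬(ψ ≡ ψ)) = 1 ⊃ 1 = 1
χ ⊃ φ = 1 ⊃ 1 = 1
(χ ⊃ φ) ⊃ ψ = 1 ⊃ 1 = 1
φ ≡ χ = 1 ≡ 1 = 1
φ ⊃ φ = 1 ⊃ 1 = 1
(φ ≡ χ) ⊃ (φ ⊃ φ) = 1 ⊃ 1 = 1
¬φ = ¬1 = 1
¬φ ≡ χ = 1 ≡ 1 = 1
((φ ≡ χ) ⊃ (φ ⊃ φ)) ≡ (¬φ ≡ χ) = 1 ≡ 1 = 1
((χ ⊃ φ) ⊃ ψ) ≡ (((φ ≡ χ) ⊃ (φ ⊃ φ)) ≡ (¬φ ≡ χ)) = 1 ≡ 1 = 1
(((ψ ⊃ ψ) ⊃ ¬(χ ⊃ χ)) ⊃ (((ψ ≡ ψ) ⊃ (φ ⊃ φ)) ⊃ ¬(ψ ≡ ψ))) ≡ (((χ ⊃ φ) ⊃ ψ) ≡ (((φ ≡ χ) ⊃ (φ ⊃ φ)) ≡ (¬φ ≡ χ))) = 1 ≡ 1 = 1
(¬((φ ⊃ ψ) ≡ ¬(φ ⊃ χ)) ⊃ ((((χ ≡ φ) ≡ χ) ≡ (φ ⊃ ψ)) ≡ (¬ψ ≡ (φ ⊃ ψ)))) ⊃ ((((ψ ⊃ ψ) ⊃ ¬(χ ⊃ χ)) ⊃ (((ψ ≡ ψ) ⊃ (φ ⊃ φ)) ⊃ ¬(ψ ≡ ψ))) ≡ (((χ ⊃ φ) ⊃ ψ) ≡ (((φ ≡ χ) ⊃ (φ ⊃ φ)) ≡ (¬φ ≡ χ)))) = 1 ⊃ 1 = 1
φ ≡ χ = 1 ≡ 1 = 1
(φ ≡ χ) ⊃ ψ = 1 ⊃ 1 = 1
((φ ≡ χ) ⊃ ψ) ⊃ ψ = 1 ⊃ 1 = 1
¬χ = ¬1 = 1
¬χ ⊃ φ = 1 ⊃ 1 = 1
(((φ ≡ χ) ⊃ ψ) ⊃ ψ) ≡ (¬χ ⊃ φ) = 1 ≡ 1 = 1
¬χ = ¬1 = 1
¬χ ⊃ ψ = 1 ⊃ 1 = 1
¬(¬χ ⊃ ψ) = ¬1 = 1
ψ ⊃ χ = 1 ⊃ 1 = 1
φ ≡ (ψ ⊃ χ) = 1 ≡ 1 = 1
χ ⊃ ψ = 1 ⊃ 1 = 1
(φ ≡ (ψ ⊃ χ)) ≡ (χ ⊃ ψ) = 1 ≡ 1 = 1
¬(¬χ ⊃ ψ) ⊃ ((φ ≡ (ψ ⊃ χ)) ≡ (χ ⊃ ψ)) = 1 ⊃ 1 = 1
((((φ ≡ χ) ⊃ ψ) ⊃ ψ) ≡ (¬χ ⊃ φ)) ≡ (¬(¬χ ⊃ ψ) ⊃ ((φ ≡ (ψ ⊃ χ)) ≡ (χ ⊃ ψ))) = 1 ≡ 1 = 1
((¬((φ ⊃ ψ) ≡ ¬(φ ⊃ χ)) ⊃ ((((χ ≡ φ) ≡ χ) ≡ (φ ⊃ ψ)) ≡ (¬ψ ≡ (φ ⊃ ψ)))) ⊃ ((((ψ ⊃ ψ) ⊃ ¬(χ ⊃ χ)) ⊃ (((ψ ≡ ψ) ⊃ (φ ⊃ φ)) ⊃ ¬(ψ ≡ ψ))) ≡ (((χ ⊃ φ) ⊃ ψ) ≡ (((φ ≡ χ) ⊃ (φ ⊃ φ)) ≡ (¬φ ≡ χ))))) ≡ (((((φ ≡ χ) ⊃ ψ) ⊃ ψ) ≡ (¬χ ⊃ φ)) ≡ (¬(¬χ ⊃ ψ) ⊃ ((φ ≡ (ψ ⊃ χ)) ≡ (χ ⊃ ψ)))) = 1 ≡ 1 = 1

1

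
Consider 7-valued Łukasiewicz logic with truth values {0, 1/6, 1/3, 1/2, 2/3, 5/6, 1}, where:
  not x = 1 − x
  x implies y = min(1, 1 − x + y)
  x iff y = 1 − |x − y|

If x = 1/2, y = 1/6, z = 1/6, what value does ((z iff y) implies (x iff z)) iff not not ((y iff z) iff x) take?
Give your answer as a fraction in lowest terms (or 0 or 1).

5/6

z iff y = 1/6 iff 1/6 = 1
x iff z = 1/2 iff 1/6 = 2/3
(z iff y) implies (x iff z) = 1 implies 2/3 = 2/3
y iff z = 1/6 iff 1/6 = 1
(y iff z) iff x = 1 iff 1/2 = 1/2
not ((y iff z) iff x) = not 1/2 = 1/2
not not ((y iff z) iff x) = not 1/2 = 1/2
((z iff y) implies (x iff z)) iff not not ((y iff z) iff x) = 2/3 iff 1/2 = 5/6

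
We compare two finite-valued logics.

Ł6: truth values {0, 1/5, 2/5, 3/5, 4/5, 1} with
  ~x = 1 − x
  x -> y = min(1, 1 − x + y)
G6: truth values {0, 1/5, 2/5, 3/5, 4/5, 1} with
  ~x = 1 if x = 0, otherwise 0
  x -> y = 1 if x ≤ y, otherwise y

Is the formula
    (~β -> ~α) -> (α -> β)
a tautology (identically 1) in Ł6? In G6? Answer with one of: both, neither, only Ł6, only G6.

In Ł6: every assignment gives 1 — tautology.
In G6: at α = 2/5, β = 1/5 the value is 1/5 — not a tautology.

only Ł6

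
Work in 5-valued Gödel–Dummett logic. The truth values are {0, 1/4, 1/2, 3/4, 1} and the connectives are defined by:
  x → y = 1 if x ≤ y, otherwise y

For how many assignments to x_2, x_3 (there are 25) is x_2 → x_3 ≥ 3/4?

16

value 1: 15 assignments (counts)
value 3/4: 1 assignment (counts)
value 1/2: 2 assignments
value 1/4: 3 assignments
value 0: 4 assignments
So 16 of the 25 assignments meet the threshold.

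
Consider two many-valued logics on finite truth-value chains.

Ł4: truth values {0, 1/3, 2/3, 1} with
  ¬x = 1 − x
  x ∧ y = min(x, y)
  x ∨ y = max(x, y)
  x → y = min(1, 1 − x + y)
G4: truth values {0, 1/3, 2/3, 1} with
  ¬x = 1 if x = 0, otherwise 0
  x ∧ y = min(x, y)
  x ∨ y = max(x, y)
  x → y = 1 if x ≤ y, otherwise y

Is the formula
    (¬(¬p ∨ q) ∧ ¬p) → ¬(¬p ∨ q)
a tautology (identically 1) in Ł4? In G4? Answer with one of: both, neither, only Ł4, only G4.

In Ł4: every assignment gives 1 — tautology.
In G4: every assignment gives 1 — tautology.

both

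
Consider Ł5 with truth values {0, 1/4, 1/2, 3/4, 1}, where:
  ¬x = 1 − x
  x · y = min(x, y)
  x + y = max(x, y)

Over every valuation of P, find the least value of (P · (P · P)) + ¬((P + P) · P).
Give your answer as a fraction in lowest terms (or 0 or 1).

1/2

Take P = 1/2:
P · P = 1/2 · 1/2 = 1/2
P · (P · P) = 1/2 · 1/2 = 1/2
P + P = 1/2 + 1/2 = 1/2
(P + P) · P = 1/2 · 1/2 = 1/2
¬((P + P) · P) = ¬1/2 = 1/2
(P · (P · P)) + ¬((P + P) · P) = 1/2 + 1/2 = 1/2
No assignment yields a value below 1/2, so this is the minimum.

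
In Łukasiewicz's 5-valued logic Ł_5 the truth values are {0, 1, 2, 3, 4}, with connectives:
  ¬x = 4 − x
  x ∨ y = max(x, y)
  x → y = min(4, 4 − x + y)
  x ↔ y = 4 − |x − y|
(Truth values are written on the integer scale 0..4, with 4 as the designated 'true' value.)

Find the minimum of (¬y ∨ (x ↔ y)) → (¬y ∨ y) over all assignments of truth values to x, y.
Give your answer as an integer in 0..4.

Take x = 2, y = 2:
¬y = ¬2 = 2
x ↔ y = 2 ↔ 2 = 4
¬y ∨ (x ↔ y) = 2 ∨ 4 = 4
¬y = ¬2 = 2
¬y ∨ y = 2 ∨ 2 = 2
(¬y ∨ (x ↔ y)) → (¬y ∨ y) = 4 → 2 = 2
No assignment yields a value below 2, so this is the minimum.

2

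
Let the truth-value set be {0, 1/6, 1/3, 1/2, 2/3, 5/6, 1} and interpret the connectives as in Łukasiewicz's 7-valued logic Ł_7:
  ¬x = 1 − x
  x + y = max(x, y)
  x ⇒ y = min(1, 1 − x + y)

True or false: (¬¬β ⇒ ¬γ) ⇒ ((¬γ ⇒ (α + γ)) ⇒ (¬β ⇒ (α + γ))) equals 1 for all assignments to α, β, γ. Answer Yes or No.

Counterexample: take α = 0, β = 0, γ = 1/6.
¬β = ¬0 = 1
¬¬β = ¬1 = 0
¬γ = ¬1/6 = 5/6
¬¬β ⇒ ¬γ = 0 ⇒ 5/6 = 1
¬γ = ¬1/6 = 5/6
α + γ = 0 + 1/6 = 1/6
¬γ ⇒ (α + γ) = 5/6 ⇒ 1/6 = 1/3
¬β = ¬0 = 1
α + γ = 0 + 1/6 = 1/6
¬β ⇒ (α + γ) = 1 ⇒ 1/6 = 1/6
(¬γ ⇒ (α + γ)) ⇒ (¬β ⇒ (α + γ)) = 1/3 ⇒ 1/6 = 5/6
(¬¬β ⇒ ¬γ) ⇒ ((¬γ ⇒ (α + γ)) ⇒ (¬β ⇒ (α + γ))) = 1 ⇒ 5/6 = 5/6
This gives 5/6 ≠ 1.

No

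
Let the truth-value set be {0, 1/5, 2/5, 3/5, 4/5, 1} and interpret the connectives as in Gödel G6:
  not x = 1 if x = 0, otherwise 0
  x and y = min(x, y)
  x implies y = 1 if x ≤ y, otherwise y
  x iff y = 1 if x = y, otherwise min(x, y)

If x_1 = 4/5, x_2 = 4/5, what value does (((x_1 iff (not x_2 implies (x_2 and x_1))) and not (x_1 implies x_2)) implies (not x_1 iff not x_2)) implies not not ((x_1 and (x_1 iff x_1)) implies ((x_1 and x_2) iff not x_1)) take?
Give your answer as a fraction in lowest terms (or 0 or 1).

0

not x_2 = not 4/5 = 0
x_2 and x_1 = 4/5 and 4/5 = 4/5
not x_2 implies (x_2 and x_1) = 0 implies 4/5 = 1
x_1 iff (not x_2 implies (x_2 and x_1)) = 4/5 iff 1 = 4/5
x_1 implies x_2 = 4/5 implies 4/5 = 1
not (x_1 implies x_2) = not 1 = 0
(x_1 iff (not x_2 implies (x_2 and x_1))) and not (x_1 implies x_2) = 4/5 and 0 = 0
not x_1 = not 4/5 = 0
not x_2 = not 4/5 = 0
not x_1 iff not x_2 = 0 iff 0 = 1
((x_1 iff (not x_2 implies (x_2 and x_1))) and not (x_1 implies x_2)) implies (not x_1 iff not x_2) = 0 implies 1 = 1
x_1 iff x_1 = 4/5 iff 4/5 = 1
x_1 and (x_1 iff x_1) = 4/5 and 1 = 4/5
x_1 and x_2 = 4/5 and 4/5 = 4/5
not x_1 = not 4/5 = 0
(x_1 and x_2) iff not x_1 = 4/5 iff 0 = 0
(x_1 and (x_1 iff x_1)) implies ((x_1 and x_2) iff not x_1) = 4/5 implies 0 = 0
not ((x_1 and (x_1 iff x_1)) implies ((x_1 and x_2) iff not x_1)) = not 0 = 1
not not ((x_1 and (x_1 iff x_1)) implies ((x_1 and x_2) iff not x_1)) = not 1 = 0
(((x_1 iff (not x_2 implies (x_2 and x_1))) and not (x_1 implies x_2)) implies (not x_1 iff not x_2)) implies not not ((x_1 and (x_1 iff x_1)) implies ((x_1 and x_2) iff not x_1)) = 1 implies 0 = 0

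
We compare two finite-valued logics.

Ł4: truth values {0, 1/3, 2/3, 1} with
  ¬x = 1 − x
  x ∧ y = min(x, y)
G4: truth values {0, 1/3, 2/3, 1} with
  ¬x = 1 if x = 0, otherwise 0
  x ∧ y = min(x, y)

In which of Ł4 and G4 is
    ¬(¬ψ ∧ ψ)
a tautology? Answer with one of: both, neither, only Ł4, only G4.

In Ł4: at ψ = 1/3 the value is 2/3 — not a tautology.
In G4: every assignment gives 1 — tautology.

only G4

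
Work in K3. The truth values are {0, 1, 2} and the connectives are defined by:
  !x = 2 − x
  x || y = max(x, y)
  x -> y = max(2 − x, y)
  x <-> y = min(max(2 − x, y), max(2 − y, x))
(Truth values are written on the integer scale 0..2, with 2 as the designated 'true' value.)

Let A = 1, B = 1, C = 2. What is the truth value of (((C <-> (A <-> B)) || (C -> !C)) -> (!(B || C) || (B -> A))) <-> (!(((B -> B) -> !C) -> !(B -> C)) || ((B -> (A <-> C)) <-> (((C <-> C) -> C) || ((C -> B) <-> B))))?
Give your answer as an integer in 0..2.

1

A <-> B = 1 <-> 1 = 1
C <-> (A <-> B) = 2 <-> 1 = 1
!C = !2 = 0
C -> !C = 2 -> 0 = 0
(C <-> (A <-> B)) || (C -> !C) = 1 || 0 = 1
B || C = 1 || 2 = 2
!(B || C) = !2 = 0
B -> A = 1 -> 1 = 1
!(B || C) || (B -> A) = 0 || 1 = 1
((C <-> (A <-> B)) || (C -> !C)) -> (!(B || C) || (B -> A)) = 1 -> 1 = 1
B -> B = 1 -> 1 = 1
!C = !2 = 0
(B -> B) -> !C = 1 -> 0 = 1
B -> C = 1 -> 2 = 2
!(B -> C) = !2 = 0
((B -> B) -> !C) -> !(B -> C) = 1 -> 0 = 1
!(((B -> B) -> !C) -> !(B -> C)) = !1 = 1
A <-> C = 1 <-> 2 = 1
B -> (A <-> C) = 1 -> 1 = 1
C <-> C = 2 <-> 2 = 2
(C <-> C) -> C = 2 -> 2 = 2
C -> B = 2 -> 1 = 1
(C -> B) <-> B = 1 <-> 1 = 1
((C <-> C) -> C) || ((C -> B) <-> B) = 2 || 1 = 2
(B -> (A <-> C)) <-> (((C <-> C) -> C) || ((C -> B) <-> B)) = 1 <-> 2 = 1
!(((B -> B) -> !C) -> !(B -> C)) || ((B -> (A <-> C)) <-> (((C <-> C) -> C) || ((C -> B) <-> B))) = 1 || 1 = 1
(((C <-> (A <-> B)) || (C -> !C)) -> (!(B || C) || (B -> A))) <-> (!(((B -> B) -> !C) -> !(B -> C)) || ((B -> (A <-> C)) <-> (((C <-> C) -> C) || ((C -> B) <-> B)))) = 1 <-> 1 = 1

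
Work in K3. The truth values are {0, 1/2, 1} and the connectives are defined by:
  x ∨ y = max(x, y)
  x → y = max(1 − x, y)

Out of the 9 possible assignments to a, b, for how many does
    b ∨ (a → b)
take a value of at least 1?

5

a = 0, b = 0 ↦ 1  ≥
a = 0, b = 1/2 ↦ 1  ≥
a = 0, b = 1 ↦ 1  ≥
a = 1/2, b = 0 ↦ 1/2  <
a = 1/2, b = 1/2 ↦ 1/2  <
a = 1/2, b = 1 ↦ 1  ≥
a = 1, b = 0 ↦ 0  <
a = 1, b = 1/2 ↦ 1/2  <
a = 1, b = 1 ↦ 1  ≥
So 5 of the 9 assignments meet the threshold.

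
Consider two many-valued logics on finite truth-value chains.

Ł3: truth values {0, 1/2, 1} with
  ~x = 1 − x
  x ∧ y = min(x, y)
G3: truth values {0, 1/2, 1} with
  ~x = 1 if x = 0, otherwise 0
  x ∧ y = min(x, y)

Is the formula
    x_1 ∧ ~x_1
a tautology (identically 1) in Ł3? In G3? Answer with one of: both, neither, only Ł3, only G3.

neither

In Ł3: at x_1 = 0 the value is 0 — not a tautology.
In G3: at x_1 = 0 the value is 0 — not a tautology.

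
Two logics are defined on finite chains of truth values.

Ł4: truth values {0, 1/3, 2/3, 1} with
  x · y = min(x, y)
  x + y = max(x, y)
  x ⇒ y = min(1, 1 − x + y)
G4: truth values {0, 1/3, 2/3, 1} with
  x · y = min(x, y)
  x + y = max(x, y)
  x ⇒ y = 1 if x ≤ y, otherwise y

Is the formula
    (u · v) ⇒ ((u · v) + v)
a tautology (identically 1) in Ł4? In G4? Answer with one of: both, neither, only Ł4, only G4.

both

In Ł4: every assignment gives 1 — tautology.
In G4: every assignment gives 1 — tautology.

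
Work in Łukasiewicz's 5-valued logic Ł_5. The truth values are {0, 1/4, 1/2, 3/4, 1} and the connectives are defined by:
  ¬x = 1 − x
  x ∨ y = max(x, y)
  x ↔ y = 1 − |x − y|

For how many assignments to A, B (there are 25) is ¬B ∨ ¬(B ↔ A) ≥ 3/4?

value 1: 6 assignments (counts)
value 3/4: 7 assignments (counts)
value 1/2: 7 assignments
value 1/4: 4 assignments
value 0: 1 assignment
So 13 of the 25 assignments meet the threshold.

13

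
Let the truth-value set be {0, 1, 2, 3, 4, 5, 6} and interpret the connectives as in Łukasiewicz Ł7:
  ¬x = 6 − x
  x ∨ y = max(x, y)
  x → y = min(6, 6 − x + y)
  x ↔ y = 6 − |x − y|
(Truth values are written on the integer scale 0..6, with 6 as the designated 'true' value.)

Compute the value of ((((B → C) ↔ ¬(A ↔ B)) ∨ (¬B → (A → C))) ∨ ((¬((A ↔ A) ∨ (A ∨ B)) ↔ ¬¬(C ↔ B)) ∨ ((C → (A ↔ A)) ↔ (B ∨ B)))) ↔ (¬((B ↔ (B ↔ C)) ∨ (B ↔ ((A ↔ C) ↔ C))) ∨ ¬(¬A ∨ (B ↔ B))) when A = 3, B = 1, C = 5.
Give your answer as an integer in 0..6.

1

B → C = 1 → 5 = 6
A ↔ B = 3 ↔ 1 = 4
¬(A ↔ B) = ¬4 = 2
(B → C) ↔ ¬(A ↔ B) = 6 ↔ 2 = 2
¬B = ¬1 = 5
A → C = 3 → 5 = 6
¬B → (A → C) = 5 → 6 = 6
((B → C) ↔ ¬(A ↔ B)) ∨ (¬B → (A → C)) = 2 ∨ 6 = 6
A ↔ A = 3 ↔ 3 = 6
A ∨ B = 3 ∨ 1 = 3
(A ↔ A) ∨ (A ∨ B) = 6 ∨ 3 = 6
¬((A ↔ A) ∨ (A ∨ B)) = ¬6 = 0
C ↔ B = 5 ↔ 1 = 2
¬(C ↔ B) = ¬2 = 4
¬¬(C ↔ B) = ¬4 = 2
¬((A ↔ A) ∨ (A ∨ B)) ↔ ¬¬(C ↔ B) = 0 ↔ 2 = 4
A ↔ A = 3 ↔ 3 = 6
C → (A ↔ A) = 5 → 6 = 6
B ∨ B = 1 ∨ 1 = 1
(C → (A ↔ A)) ↔ (B ∨ B) = 6 ↔ 1 = 1
(¬((A ↔ A) ∨ (A ∨ B)) ↔ ¬¬(C ↔ B)) ∨ ((C → (A ↔ A)) ↔ (B ∨ B)) = 4 ∨ 1 = 4
(((B → C) ↔ ¬(A ↔ B)) ∨ (¬B → (A → C))) ∨ ((¬((A ↔ A) ∨ (A ∨ B)) ↔ ¬¬(C ↔ B)) ∨ ((C → (A ↔ A)) ↔ (B ∨ B))) = 6 ∨ 4 = 6
B ↔ C = 1 ↔ 5 = 2
B ↔ (B ↔ C) = 1 ↔ 2 = 5
A ↔ C = 3 ↔ 5 = 4
(A ↔ C) ↔ C = 4 ↔ 5 = 5
B ↔ ((A ↔ C) ↔ C) = 1 ↔ 5 = 2
(B ↔ (B ↔ C)) ∨ (B ↔ ((A ↔ C) ↔ C)) = 5 ∨ 2 = 5
¬((B ↔ (B ↔ C)) ∨ (B ↔ ((A ↔ C) ↔ C))) = ¬5 = 1
¬A = ¬3 = 3
B ↔ B = 1 ↔ 1 = 6
¬A ∨ (B ↔ B) = 3 ∨ 6 = 6
¬(¬A ∨ (B ↔ B)) = ¬6 = 0
¬((B ↔ (B ↔ C)) ∨ (B ↔ ((A ↔ C) ↔ C))) ∨ ¬(¬A ∨ (B ↔ B)) = 1 ∨ 0 = 1
((((B → C) ↔ ¬(A ↔ B)) ∨ (¬B → (A → C))) ∨ ((¬((A ↔ A) ∨ (A ∨ B)) ↔ ¬¬(C ↔ B)) ∨ ((C → (A ↔ A)) ↔ (B ∨ B)))) ↔ (¬((B ↔ (B ↔ C)) ∨ (B ↔ ((A ↔ C) ↔ C))) ∨ ¬(¬A ∨ (B ↔ B))) = 6 ↔ 1 = 1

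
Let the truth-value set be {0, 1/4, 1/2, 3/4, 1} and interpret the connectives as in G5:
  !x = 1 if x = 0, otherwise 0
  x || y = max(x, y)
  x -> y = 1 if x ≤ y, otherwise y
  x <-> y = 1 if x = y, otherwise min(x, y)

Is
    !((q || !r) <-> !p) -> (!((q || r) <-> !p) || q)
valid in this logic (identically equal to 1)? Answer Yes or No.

No

Counterexample: take p = 0, q = 0, r = 1/4.
!r = !1/4 = 0
q || !r = 0 || 0 = 0
!p = !0 = 1
(q || !r) <-> !p = 0 <-> 1 = 0
!((q || !r) <-> !p) = !0 = 1
q || r = 0 || 1/4 = 1/4
!p = !0 = 1
(q || r) <-> !p = 1/4 <-> 1 = 1/4
!((q || r) <-> !p) = !1/4 = 0
!((q || r) <-> !p) || q = 0 || 0 = 0
!((q || !r) <-> !p) -> (!((q || r) <-> !p) || q) = 1 -> 0 = 0
This gives 0 ≠ 1.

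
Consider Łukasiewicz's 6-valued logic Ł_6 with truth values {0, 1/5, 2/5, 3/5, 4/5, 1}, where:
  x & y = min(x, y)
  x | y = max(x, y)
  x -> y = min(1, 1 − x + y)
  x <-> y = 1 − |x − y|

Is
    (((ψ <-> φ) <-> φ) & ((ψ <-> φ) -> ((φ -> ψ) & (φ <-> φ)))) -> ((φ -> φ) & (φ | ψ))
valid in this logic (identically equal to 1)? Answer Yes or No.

Counterexample: take φ = 1/5, ψ = 0.
ψ <-> φ = 0 <-> 1/5 = 4/5
(ψ <-> φ) <-> φ = 4/5 <-> 1/5 = 2/5
ψ <-> φ = 0 <-> 1/5 = 4/5
φ -> ψ = 1/5 -> 0 = 4/5
φ <-> φ = 1/5 <-> 1/5 = 1
(φ -> ψ) & (φ <-> φ) = 4/5 & 1 = 4/5
(ψ <-> φ) -> ((φ -> ψ) & (φ <-> φ)) = 4/5 -> 4/5 = 1
((ψ <-> φ) <-> φ) & ((ψ <-> φ) -> ((φ -> ψ) & (φ <-> φ))) = 2/5 & 1 = 2/5
φ -> φ = 1/5 -> 1/5 = 1
φ | ψ = 1/5 | 0 = 1/5
(φ -> φ) & (φ | ψ) = 1 & 1/5 = 1/5
(((ψ <-> φ) <-> φ) & ((ψ <-> φ) -> ((φ -> ψ) & (φ <-> φ)))) -> ((φ -> φ) & (φ | ψ)) = 2/5 -> 1/5 = 4/5
This gives 4/5 ≠ 1.

No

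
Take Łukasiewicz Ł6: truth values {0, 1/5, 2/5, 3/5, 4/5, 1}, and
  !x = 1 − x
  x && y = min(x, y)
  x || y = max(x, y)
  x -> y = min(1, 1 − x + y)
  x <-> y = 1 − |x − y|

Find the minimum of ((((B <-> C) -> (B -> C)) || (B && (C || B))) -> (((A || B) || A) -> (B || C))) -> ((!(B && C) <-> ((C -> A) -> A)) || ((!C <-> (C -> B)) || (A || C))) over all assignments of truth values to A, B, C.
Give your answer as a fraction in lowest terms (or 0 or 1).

Take A = 0, B = 1/5, C = 1/5:
B <-> C = 1/5 <-> 1/5 = 1
B -> C = 1/5 -> 1/5 = 1
(B <-> C) -> (B -> C) = 1 -> 1 = 1
C || B = 1/5 || 1/5 = 1/5
B && (C || B) = 1/5 && 1/5 = 1/5
((B <-> C) -> (B -> C)) || (B && (C || B)) = 1 || 1/5 = 1
A || B = 0 || 1/5 = 1/5
(A || B) || A = 1/5 || 0 = 1/5
B || C = 1/5 || 1/5 = 1/5
((A || B) || A) -> (B || C) = 1/5 -> 1/5 = 1
(((B <-> C) -> (B -> C)) || (B && (C || B))) -> (((A || B) || A) -> (B || C)) = 1 -> 1 = 1
B && C = 1/5 && 1/5 = 1/5
!(B && C) = !1/5 = 4/5
C -> A = 1/5 -> 0 = 4/5
(C -> A) -> A = 4/5 -> 0 = 1/5
!(B && C) <-> ((C -> A) -> A) = 4/5 <-> 1/5 = 2/5
!C = !1/5 = 4/5
C -> B = 1/5 -> 1/5 = 1
!C <-> (C -> B) = 4/5 <-> 1 = 4/5
A || C = 0 || 1/5 = 1/5
(!C <-> (C -> B)) || (A || C) = 4/5 || 1/5 = 4/5
(!(B && C) <-> ((C -> A) -> A)) || ((!C <-> (C -> B)) || (A || C)) = 2/5 || 4/5 = 4/5
((((B <-> C) -> (B -> C)) || (B && (C || B))) -> (((A || B) || A) -> (B || C))) -> ((!(B && C) <-> ((C -> A) -> A)) || ((!C <-> (C -> B)) || (A || C))) = 1 -> 4/5 = 4/5
No assignment yields a value below 4/5, so this is the minimum.

4/5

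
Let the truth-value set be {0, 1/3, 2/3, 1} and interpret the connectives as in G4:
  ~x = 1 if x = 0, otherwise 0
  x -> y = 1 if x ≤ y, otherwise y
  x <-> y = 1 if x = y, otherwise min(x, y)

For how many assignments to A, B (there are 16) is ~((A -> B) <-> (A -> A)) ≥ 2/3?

3

A = 0, B = 0 ↦ 0  <
A = 0, B = 1/3 ↦ 0  <
A = 0, B = 2/3 ↦ 0  <
A = 0, B = 1 ↦ 0  <
A = 1/3, B = 0 ↦ 1  ≥
A = 1/3, B = 1/3 ↦ 0  <
A = 1/3, B = 2/3 ↦ 0  <
A = 1/3, B = 1 ↦ 0  <
A = 2/3, B = 0 ↦ 1  ≥
A = 2/3, B = 1/3 ↦ 0  <
A = 2/3, B = 2/3 ↦ 0  <
A = 2/3, B = 1 ↦ 0  <
A = 1, B = 0 ↦ 1  ≥
A = 1, B = 1/3 ↦ 0  <
A = 1, B = 2/3 ↦ 0  <
A = 1, B = 1 ↦ 0  <
So 3 of the 16 assignments meet the threshold.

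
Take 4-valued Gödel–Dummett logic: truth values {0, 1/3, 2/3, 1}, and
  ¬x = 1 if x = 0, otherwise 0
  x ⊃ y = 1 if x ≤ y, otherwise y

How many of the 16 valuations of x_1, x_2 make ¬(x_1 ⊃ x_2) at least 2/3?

3

x_1 = 0, x_2 = 0 ↦ 0  <
x_1 = 0, x_2 = 1/3 ↦ 0  <
x_1 = 0, x_2 = 2/3 ↦ 0  <
x_1 = 0, x_2 = 1 ↦ 0  <
x_1 = 1/3, x_2 = 0 ↦ 1  ≥
x_1 = 1/3, x_2 = 1/3 ↦ 0  <
x_1 = 1/3, x_2 = 2/3 ↦ 0  <
x_1 = 1/3, x_2 = 1 ↦ 0  <
x_1 = 2/3, x_2 = 0 ↦ 1  ≥
x_1 = 2/3, x_2 = 1/3 ↦ 0  <
x_1 = 2/3, x_2 = 2/3 ↦ 0  <
x_1 = 2/3, x_2 = 1 ↦ 0  <
x_1 = 1, x_2 = 0 ↦ 1  ≥
x_1 = 1, x_2 = 1/3 ↦ 0  <
x_1 = 1, x_2 = 2/3 ↦ 0  <
x_1 = 1, x_2 = 1 ↦ 0  <
So 3 of the 16 assignments meet the threshold.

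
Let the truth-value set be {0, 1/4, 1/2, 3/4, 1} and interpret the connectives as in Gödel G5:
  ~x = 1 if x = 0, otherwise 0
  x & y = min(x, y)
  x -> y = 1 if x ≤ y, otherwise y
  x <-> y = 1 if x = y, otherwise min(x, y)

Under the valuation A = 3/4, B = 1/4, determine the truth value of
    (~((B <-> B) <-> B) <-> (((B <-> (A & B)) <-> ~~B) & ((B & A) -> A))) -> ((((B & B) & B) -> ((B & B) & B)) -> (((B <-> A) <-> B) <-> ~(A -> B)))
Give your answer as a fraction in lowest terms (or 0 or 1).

1

B <-> B = 1/4 <-> 1/4 = 1
(B <-> B) <-> B = 1 <-> 1/4 = 1/4
~((B <-> B) <-> B) = ~1/4 = 0
A & B = 3/4 & 1/4 = 1/4
B <-> (A & B) = 1/4 <-> 1/4 = 1
~B = ~1/4 = 0
~~B = ~0 = 1
(B <-> (A & B)) <-> ~~B = 1 <-> 1 = 1
B & A = 1/4 & 3/4 = 1/4
(B & A) -> A = 1/4 -> 3/4 = 1
((B <-> (A & B)) <-> ~~B) & ((B & A) -> A) = 1 & 1 = 1
~((B <-> B) <-> B) <-> (((B <-> (A & B)) <-> ~~B) & ((B & A) -> A)) = 0 <-> 1 = 0
B & B = 1/4 & 1/4 = 1/4
(B & B) & B = 1/4 & 1/4 = 1/4
B & B = 1/4 & 1/4 = 1/4
(B & B) & B = 1/4 & 1/4 = 1/4
((B & B) & B) -> ((B & B) & B) = 1/4 -> 1/4 = 1
B <-> A = 1/4 <-> 3/4 = 1/4
(B <-> A) <-> B = 1/4 <-> 1/4 = 1
A -> B = 3/4 -> 1/4 = 1/4
~(A -> B) = ~1/4 = 0
((B <-> A) <-> B) <-> ~(A -> B) = 1 <-> 0 = 0
(((B & B) & B) -> ((B & B) & B)) -> (((B <-> A) <-> B) <-> ~(A -> B)) = 1 -> 0 = 0
(~((B <-> B) <-> B) <-> (((B <-> (A & B)) <-> ~~B) & ((B & A) -> A))) -> ((((B & B) & B) -> ((B & B) & B)) -> (((B <-> A) <-> B) <-> ~(A -> B))) = 0 -> 0 = 1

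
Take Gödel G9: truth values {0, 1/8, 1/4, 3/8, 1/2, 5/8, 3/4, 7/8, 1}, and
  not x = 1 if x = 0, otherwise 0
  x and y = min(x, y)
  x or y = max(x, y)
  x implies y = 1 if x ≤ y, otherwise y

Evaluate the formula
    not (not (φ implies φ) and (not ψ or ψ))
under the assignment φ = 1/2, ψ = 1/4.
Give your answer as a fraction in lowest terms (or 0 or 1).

1

φ implies φ = 1/2 implies 1/2 = 1
not (φ implies φ) = not 1 = 0
not ψ = not 1/4 = 0
not ψ or ψ = 0 or 1/4 = 1/4
not (φ implies φ) and (not ψ or ψ) = 0 and 1/4 = 0
not (not (φ implies φ) and (not ψ or ψ)) = not 0 = 1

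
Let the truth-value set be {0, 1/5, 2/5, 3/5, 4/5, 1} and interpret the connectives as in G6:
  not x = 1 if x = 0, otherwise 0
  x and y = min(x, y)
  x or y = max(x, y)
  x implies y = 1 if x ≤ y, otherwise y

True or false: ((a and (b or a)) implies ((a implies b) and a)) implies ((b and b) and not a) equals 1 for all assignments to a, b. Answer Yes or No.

Counterexample: take a = 0, b = 0.
b or a = 0 or 0 = 0
a and (b or a) = 0 and 0 = 0
a implies b = 0 implies 0 = 1
(a implies b) and a = 1 and 0 = 0
(a and (b or a)) implies ((a implies b) and a) = 0 implies 0 = 1
b and b = 0 and 0 = 0
not a = not 0 = 1
(b and b) and not a = 0 and 1 = 0
((a and (b or a)) implies ((a implies b) and a)) implies ((b and b) and not a) = 1 implies 0 = 0
This gives 0 ≠ 1.

No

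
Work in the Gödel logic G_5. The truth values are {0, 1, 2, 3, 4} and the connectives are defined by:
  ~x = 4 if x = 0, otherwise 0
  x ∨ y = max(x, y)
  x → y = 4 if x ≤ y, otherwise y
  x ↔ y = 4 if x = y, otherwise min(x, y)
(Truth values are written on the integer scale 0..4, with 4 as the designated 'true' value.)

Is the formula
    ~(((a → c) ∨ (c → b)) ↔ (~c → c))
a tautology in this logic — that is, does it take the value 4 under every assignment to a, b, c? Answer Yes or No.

No

Counterexample: take a = 0, b = 0, c = 1.
a → c = 0 → 1 = 4
c → b = 1 → 0 = 0
(a → c) ∨ (c → b) = 4 ∨ 0 = 4
~c = ~1 = 0
~c → c = 0 → 1 = 4
((a → c) ∨ (c → b)) ↔ (~c → c) = 4 ↔ 4 = 4
~(((a → c) ∨ (c → b)) ↔ (~c → c)) = ~4 = 0
This gives 0 ≠ 4.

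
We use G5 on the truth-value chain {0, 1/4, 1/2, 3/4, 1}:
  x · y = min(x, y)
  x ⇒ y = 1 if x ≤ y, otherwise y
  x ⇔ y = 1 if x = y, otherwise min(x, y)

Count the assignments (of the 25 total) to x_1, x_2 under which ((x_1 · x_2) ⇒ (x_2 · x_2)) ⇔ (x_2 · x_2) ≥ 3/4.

value 1: 5 assignments (counts)
value 3/4: 5 assignments (counts)
value 1/2: 5 assignments
value 1/4: 5 assignments
value 0: 5 assignments
So 10 of the 25 assignments meet the threshold.

10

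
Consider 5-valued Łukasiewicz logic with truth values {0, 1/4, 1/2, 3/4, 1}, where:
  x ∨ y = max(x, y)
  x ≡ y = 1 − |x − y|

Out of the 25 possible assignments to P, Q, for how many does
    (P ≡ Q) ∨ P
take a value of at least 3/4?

18

value 1: 9 assignments (counts)
value 3/4: 9 assignments (counts)
value 1/2: 4 assignments
value 1/4: 2 assignments
value 0: 1 assignment
So 18 of the 25 assignments meet the threshold.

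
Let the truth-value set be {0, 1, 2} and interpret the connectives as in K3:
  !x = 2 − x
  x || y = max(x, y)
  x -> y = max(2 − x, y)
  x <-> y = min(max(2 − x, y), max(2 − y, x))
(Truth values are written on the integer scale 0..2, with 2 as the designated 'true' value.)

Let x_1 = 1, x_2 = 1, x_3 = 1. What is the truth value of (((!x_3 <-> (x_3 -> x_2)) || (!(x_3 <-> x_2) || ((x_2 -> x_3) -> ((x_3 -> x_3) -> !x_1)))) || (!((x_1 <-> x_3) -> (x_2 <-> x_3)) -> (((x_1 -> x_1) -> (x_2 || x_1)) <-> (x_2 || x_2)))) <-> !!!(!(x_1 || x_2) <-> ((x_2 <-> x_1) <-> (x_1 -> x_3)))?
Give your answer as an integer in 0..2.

1

!x_3 = !1 = 1
x_3 -> x_2 = 1 -> 1 = 1
!x_3 <-> (x_3 -> x_2) = 1 <-> 1 = 1
x_3 <-> x_2 = 1 <-> 1 = 1
!(x_3 <-> x_2) = !1 = 1
x_2 -> x_3 = 1 -> 1 = 1
x_3 -> x_3 = 1 -> 1 = 1
!x_1 = !1 = 1
(x_3 -> x_3) -> !x_1 = 1 -> 1 = 1
(x_2 -> x_3) -> ((x_3 -> x_3) -> !x_1) = 1 -> 1 = 1
!(x_3 <-> x_2) || ((x_2 -> x_3) -> ((x_3 -> x_3) -> !x_1)) = 1 || 1 = 1
(!x_3 <-> (x_3 -> x_2)) || (!(x_3 <-> x_2) || ((x_2 -> x_3) -> ((x_3 -> x_3) -> !x_1))) = 1 || 1 = 1
x_1 <-> x_3 = 1 <-> 1 = 1
x_2 <-> x_3 = 1 <-> 1 = 1
(x_1 <-> x_3) -> (x_2 <-> x_3) = 1 -> 1 = 1
!((x_1 <-> x_3) -> (x_2 <-> x_3)) = !1 = 1
x_1 -> x_1 = 1 -> 1 = 1
x_2 || x_1 = 1 || 1 = 1
(x_1 -> x_1) -> (x_2 || x_1) = 1 -> 1 = 1
x_2 || x_2 = 1 || 1 = 1
((x_1 -> x_1) -> (x_2 || x_1)) <-> (x_2 || x_2) = 1 <-> 1 = 1
!((x_1 <-> x_3) -> (x_2 <-> x_3)) -> (((x_1 -> x_1) -> (x_2 || x_1)) <-> (x_2 || x_2)) = 1 -> 1 = 1
((!x_3 <-> (x_3 -> x_2)) || (!(x_3 <-> x_2) || ((x_2 -> x_3) -> ((x_3 -> x_3) -> !x_1)))) || (!((x_1 <-> x_3) -> (x_2 <-> x_3)) -> (((x_1 -> x_1) -> (x_2 || x_1)) <-> (x_2 || x_2))) = 1 || 1 = 1
x_1 || x_2 = 1 || 1 = 1
!(x_1 || x_2) = !1 = 1
x_2 <-> x_1 = 1 <-> 1 = 1
x_1 -> x_3 = 1 -> 1 = 1
(x_2 <-> x_1) <-> (x_1 -> x_3) = 1 <-> 1 = 1
!(x_1 || x_2) <-> ((x_2 <-> x_1) <-> (x_1 -> x_3)) = 1 <-> 1 = 1
!(!(x_1 || x_2) <-> ((x_2 <-> x_1) <-> (x_1 -> x_3))) = !1 = 1
!!(!(x_1 || x_2) <-> ((x_2 <-> x_1) <-> (x_1 -> x_3))) = !1 = 1
!!!(!(x_1 || x_2) <-> ((x_2 <-> x_1) <-> (x_1 -> x_3))) = !1 = 1
(((!x_3 <-> (x_3 -> x_2)) || (!(x_3 <-> x_2) || ((x_2 -> x_3) -> ((x_3 -> x_3) -> !x_1)))) || (!((x_1 <-> x_3) -> (x_2 <-> x_3)) -> (((x_1 -> x_1) -> (x_2 || x_1)) <-> (x_2 || x_2)))) <-> !!!(!(x_1 || x_2) <-> ((x_2 <-> x_1) <-> (x_1 -> x_3))) = 1 <-> 1 = 1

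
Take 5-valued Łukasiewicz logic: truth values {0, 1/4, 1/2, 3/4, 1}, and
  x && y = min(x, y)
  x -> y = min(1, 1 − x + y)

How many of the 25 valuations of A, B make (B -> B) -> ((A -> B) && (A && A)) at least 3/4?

value 1: 1 assignment (counts)
value 3/4: 4 assignments (counts)
value 1/2: 7 assignments
value 1/4: 7 assignments
value 0: 6 assignments
So 5 of the 25 assignments meet the threshold.

5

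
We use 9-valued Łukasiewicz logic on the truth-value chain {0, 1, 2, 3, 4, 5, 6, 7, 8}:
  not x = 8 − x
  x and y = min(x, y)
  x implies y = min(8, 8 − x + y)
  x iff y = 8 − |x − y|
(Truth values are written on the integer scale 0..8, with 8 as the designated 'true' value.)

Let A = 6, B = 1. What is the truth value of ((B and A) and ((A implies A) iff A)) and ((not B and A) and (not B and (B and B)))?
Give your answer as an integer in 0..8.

B and A = 1 and 6 = 1
A implies A = 6 implies 6 = 8
(A implies A) iff A = 8 iff 6 = 6
(B and A) and ((A implies A) iff A) = 1 and 6 = 1
not B = not 1 = 7
not B and A = 7 and 6 = 6
not B = not 1 = 7
B and B = 1 and 1 = 1
not B and (B and B) = 7 and 1 = 1
(not B and A) and (not B and (B and B)) = 6 and 1 = 1
((B and A) and ((A implies A) iff A)) and ((not B and A) and (not B and (B and B))) = 1 and 1 = 1

1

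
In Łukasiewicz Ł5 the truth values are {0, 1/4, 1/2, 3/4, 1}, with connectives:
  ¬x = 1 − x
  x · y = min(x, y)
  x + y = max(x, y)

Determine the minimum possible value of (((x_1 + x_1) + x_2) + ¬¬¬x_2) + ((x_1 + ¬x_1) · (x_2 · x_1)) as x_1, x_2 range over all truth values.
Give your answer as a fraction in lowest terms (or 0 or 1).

Take x_1 = 0, x_2 = 1/2:
x_1 + x_1 = 0 + 0 = 0
(x_1 + x_1) + x_2 = 0 + 1/2 = 1/2
¬x_2 = ¬1/2 = 1/2
¬¬x_2 = ¬1/2 = 1/2
¬¬¬x_2 = ¬1/2 = 1/2
((x_1 + x_1) + x_2) + ¬¬¬x_2 = 1/2 + 1/2 = 1/2
¬x_1 = ¬0 = 1
x_1 + ¬x_1 = 0 + 1 = 1
x_2 · x_1 = 1/2 · 0 = 0
(x_1 + ¬x_1) · (x_2 · x_1) = 1 · 0 = 0
(((x_1 + x_1) + x_2) + ¬¬¬x_2) + ((x_1 + ¬x_1) · (x_2 · x_1)) = 1/2 + 0 = 1/2
No assignment yields a value below 1/2, so this is the minimum.

1/2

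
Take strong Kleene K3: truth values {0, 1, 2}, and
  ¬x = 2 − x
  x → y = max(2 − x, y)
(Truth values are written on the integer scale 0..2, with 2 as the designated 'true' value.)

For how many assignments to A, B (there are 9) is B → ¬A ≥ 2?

A = 0, B = 0 ↦ 2  ≥
A = 0, B = 1 ↦ 2  ≥
A = 0, B = 2 ↦ 2  ≥
A = 1, B = 0 ↦ 2  ≥
A = 1, B = 1 ↦ 1  <
A = 1, B = 2 ↦ 1  <
A = 2, B = 0 ↦ 2  ≥
A = 2, B = 1 ↦ 1  <
A = 2, B = 2 ↦ 0  <
So 5 of the 9 assignments meet the threshold.

5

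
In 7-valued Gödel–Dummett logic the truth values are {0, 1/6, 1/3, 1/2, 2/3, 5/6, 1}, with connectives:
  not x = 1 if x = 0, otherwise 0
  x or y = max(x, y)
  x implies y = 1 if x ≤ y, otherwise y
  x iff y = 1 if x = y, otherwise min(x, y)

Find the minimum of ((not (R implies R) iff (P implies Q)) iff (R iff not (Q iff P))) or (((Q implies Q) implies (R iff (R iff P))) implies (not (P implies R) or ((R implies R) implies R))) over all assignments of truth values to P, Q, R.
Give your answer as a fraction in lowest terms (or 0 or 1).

Take P = 1/3, Q = 0, R = 1/6:
R implies R = 1/6 implies 1/6 = 1
not (R implies R) = not 1 = 0
P implies Q = 1/3 implies 0 = 0
not (R implies R) iff (P implies Q) = 0 iff 0 = 1
Q iff P = 0 iff 1/3 = 0
not (Q iff P) = not 0 = 1
R iff not (Q iff P) = 1/6 iff 1 = 1/6
(not (R implies R) iff (P implies Q)) iff (R iff not (Q iff P)) = 1 iff 1/6 = 1/6
Q implies Q = 0 implies 0 = 1
R iff P = 1/6 iff 1/3 = 1/6
R iff (R iff P) = 1/6 iff 1/6 = 1
(Q implies Q) implies (R iff (R iff P)) = 1 implies 1 = 1
P implies R = 1/3 implies 1/6 = 1/6
not (P implies R) = not 1/6 = 0
R implies R = 1/6 implies 1/6 = 1
(R implies R) implies R = 1 implies 1/6 = 1/6
not (P implies R) or ((R implies R) implies R) = 0 or 1/6 = 1/6
((Q implies Q) implies (R iff (R iff P))) implies (not (P implies R) or ((R implies R) implies R)) = 1 implies 1/6 = 1/6
((not (R implies R) iff (P implies Q)) iff (R iff not (Q iff P))) or (((Q implies Q) implies (R iff (R iff P))) implies (not (P implies R) or ((R implies R) implies R))) = 1/6 or 1/6 = 1/6
No assignment yields a value below 1/6, so this is the minimum.

1/6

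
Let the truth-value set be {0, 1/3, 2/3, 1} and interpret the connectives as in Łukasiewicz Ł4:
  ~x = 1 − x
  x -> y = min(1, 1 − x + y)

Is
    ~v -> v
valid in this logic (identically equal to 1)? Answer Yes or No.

Counterexample: take v = 0.
~v = ~0 = 1
~v -> v = 1 -> 0 = 0
This gives 0 ≠ 1.

No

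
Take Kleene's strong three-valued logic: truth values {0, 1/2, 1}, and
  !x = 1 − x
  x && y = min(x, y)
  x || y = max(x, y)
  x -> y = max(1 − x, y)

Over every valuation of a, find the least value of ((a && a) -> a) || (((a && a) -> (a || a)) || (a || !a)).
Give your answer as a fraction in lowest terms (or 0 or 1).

1/2

Take a = 1/2:
a && a = 1/2 && 1/2 = 1/2
(a && a) -> a = 1/2 -> 1/2 = 1/2
a && a = 1/2 && 1/2 = 1/2
a || a = 1/2 || 1/2 = 1/2
(a && a) -> (a || a) = 1/2 -> 1/2 = 1/2
!a = !1/2 = 1/2
a || !a = 1/2 || 1/2 = 1/2
((a && a) -> (a || a)) || (a || !a) = 1/2 || 1/2 = 1/2
((a && a) -> a) || (((a && a) -> (a || a)) || (a || !a)) = 1/2 || 1/2 = 1/2
No assignment yields a value below 1/2, so this is the minimum.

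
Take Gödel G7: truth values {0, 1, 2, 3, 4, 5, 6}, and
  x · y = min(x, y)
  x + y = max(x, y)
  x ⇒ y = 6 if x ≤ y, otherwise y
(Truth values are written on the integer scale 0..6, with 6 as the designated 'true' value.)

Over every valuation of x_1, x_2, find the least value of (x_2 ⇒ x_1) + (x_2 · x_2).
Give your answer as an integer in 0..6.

Take x_1 = 0, x_2 = 1:
x_2 ⇒ x_1 = 1 ⇒ 0 = 0
x_2 · x_2 = 1 · 1 = 1
(x_2 ⇒ x_1) + (x_2 · x_2) = 0 + 1 = 1
No assignment yields a value below 1, so this is the minimum.

1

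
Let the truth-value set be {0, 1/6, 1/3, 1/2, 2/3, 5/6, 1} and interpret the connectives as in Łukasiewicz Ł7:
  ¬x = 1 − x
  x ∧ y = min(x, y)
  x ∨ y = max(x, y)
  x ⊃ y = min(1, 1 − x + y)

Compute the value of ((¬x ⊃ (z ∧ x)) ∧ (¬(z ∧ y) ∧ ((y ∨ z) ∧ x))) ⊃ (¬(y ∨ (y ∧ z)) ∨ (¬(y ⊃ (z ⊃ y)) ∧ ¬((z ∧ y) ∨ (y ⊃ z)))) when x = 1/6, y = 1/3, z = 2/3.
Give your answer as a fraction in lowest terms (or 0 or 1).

1

¬x = ¬1/6 = 5/6
z ∧ x = 2/3 ∧ 1/6 = 1/6
¬x ⊃ (z ∧ x) = 5/6 ⊃ 1/6 = 1/3
z ∧ y = 2/3 ∧ 1/3 = 1/3
¬(z ∧ y) = ¬1/3 = 2/3
y ∨ z = 1/3 ∨ 2/3 = 2/3
(y ∨ z) ∧ x = 2/3 ∧ 1/6 = 1/6
¬(z ∧ y) ∧ ((y ∨ z) ∧ x) = 2/3 ∧ 1/6 = 1/6
(¬x ⊃ (z ∧ x)) ∧ (¬(z ∧ y) ∧ ((y ∨ z) ∧ x)) = 1/3 ∧ 1/6 = 1/6
y ∧ z = 1/3 ∧ 2/3 = 1/3
y ∨ (y ∧ z) = 1/3 ∨ 1/3 = 1/3
¬(y ∨ (y ∧ z)) = ¬1/3 = 2/3
z ⊃ y = 2/3 ⊃ 1/3 = 2/3
y ⊃ (z ⊃ y) = 1/3 ⊃ 2/3 = 1
¬(y ⊃ (z ⊃ y)) = ¬1 = 0
z ∧ y = 2/3 ∧ 1/3 = 1/3
y ⊃ z = 1/3 ⊃ 2/3 = 1
(z ∧ y) ∨ (y ⊃ z) = 1/3 ∨ 1 = 1
¬((z ∧ y) ∨ (y ⊃ z)) = ¬1 = 0
¬(y ⊃ (z ⊃ y)) ∧ ¬((z ∧ y) ∨ (y ⊃ z)) = 0 ∧ 0 = 0
¬(y ∨ (y ∧ z)) ∨ (¬(y ⊃ (z ⊃ y)) ∧ ¬((z ∧ y) ∨ (y ⊃ z))) = 2/3 ∨ 0 = 2/3
((¬x ⊃ (z ∧ x)) ∧ (¬(z ∧ y) ∧ ((y ∨ z) ∧ x))) ⊃ (¬(y ∨ (y ∧ z)) ∨ (¬(y ⊃ (z ⊃ y)) ∧ ¬((z ∧ y) ∨ (y ⊃ z)))) = 1/6 ⊃ 2/3 = 1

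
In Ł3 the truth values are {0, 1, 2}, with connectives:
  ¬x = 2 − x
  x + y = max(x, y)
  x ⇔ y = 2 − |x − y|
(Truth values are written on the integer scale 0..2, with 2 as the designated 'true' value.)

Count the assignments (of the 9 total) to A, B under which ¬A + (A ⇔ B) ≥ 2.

5

A = 0, B = 0 ↦ 2  ≥
A = 0, B = 1 ↦ 2  ≥
A = 0, B = 2 ↦ 2  ≥
A = 1, B = 0 ↦ 1  <
A = 1, B = 1 ↦ 2  ≥
A = 1, B = 2 ↦ 1  <
A = 2, B = 0 ↦ 0  <
A = 2, B = 1 ↦ 1  <
A = 2, B = 2 ↦ 2  ≥
So 5 of the 9 assignments meet the threshold.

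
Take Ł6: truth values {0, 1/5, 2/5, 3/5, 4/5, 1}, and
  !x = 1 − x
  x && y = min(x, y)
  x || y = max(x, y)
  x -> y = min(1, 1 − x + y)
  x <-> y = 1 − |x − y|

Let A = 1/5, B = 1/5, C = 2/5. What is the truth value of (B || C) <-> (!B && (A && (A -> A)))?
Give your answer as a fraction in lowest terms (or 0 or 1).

4/5

B || C = 1/5 || 2/5 = 2/5
!B = !1/5 = 4/5
A -> A = 1/5 -> 1/5 = 1
A && (A -> A) = 1/5 && 1 = 1/5
!B && (A && (A -> A)) = 4/5 && 1/5 = 1/5
(B || C) <-> (!B && (A && (A -> A))) = 2/5 <-> 1/5 = 4/5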